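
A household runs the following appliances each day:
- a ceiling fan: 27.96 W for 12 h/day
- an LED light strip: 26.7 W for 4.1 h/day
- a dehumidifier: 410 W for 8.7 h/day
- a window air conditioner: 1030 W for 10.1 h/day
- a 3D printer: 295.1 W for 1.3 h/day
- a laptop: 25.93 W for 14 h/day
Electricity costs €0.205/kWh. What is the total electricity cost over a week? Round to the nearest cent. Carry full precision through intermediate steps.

€21.76

ceiling fan: 27.96 W × 12 h × 7 d = 2,349 Wh = 2.349 kWh
LED light strip: 26.7 W × 4.1 h × 7 d = 766 Wh = 0.7663 kWh
dehumidifier: 410 W × 8.7 h × 7 d = 24,969 Wh = 24.97 kWh
window air conditioner: 1030 W × 10.1 h × 7 d = 72,821 Wh = 72.82 kWh
3D printer: 295.1 W × 1.3 h × 7 d = 2,685 Wh = 2.685 kWh
laptop: 25.93 W × 14 h × 7 d = 2,541 Wh = 2.541 kWh
Total energy = 2.349 + 0.7663 + 24.97 + 72.82 + 2.685 + 2.541 = 106.1 kWh
Cost = 106.1 kWh × €0.205 = €21.76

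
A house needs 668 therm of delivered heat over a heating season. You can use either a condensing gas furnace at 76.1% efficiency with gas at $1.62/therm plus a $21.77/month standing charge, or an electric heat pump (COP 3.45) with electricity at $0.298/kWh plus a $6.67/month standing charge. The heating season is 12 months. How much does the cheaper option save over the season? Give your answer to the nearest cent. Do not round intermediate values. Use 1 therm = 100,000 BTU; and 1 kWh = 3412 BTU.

Heat load = 668 therm × 100,000 = 66,800,000 BTU
Gas: input = 66,800,000 / 0.761 = 87,779,238 BTU = 877.8 therm → 877.8 × $1.62 = $1,422.02; + 12 × $21.77 standing = $1,683.26
Heat pump: 66,800,000 BTU / 3412 = 19,580 kWh heat; / 3.45 = 5,675 kWh in → × $0.298 = $1,691.08; + 12 × $6.67 standing = $1,771.12
Difference = |$1,683.26 − $1,771.12| = $87.86

$87.86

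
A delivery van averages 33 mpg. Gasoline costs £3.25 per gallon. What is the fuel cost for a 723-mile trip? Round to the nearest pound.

Fuel = 723 mi / 33 mpg = 21.91 gal
Cost = 21.91 gal × £3.25/gal = £71.20 ≈ £71

£71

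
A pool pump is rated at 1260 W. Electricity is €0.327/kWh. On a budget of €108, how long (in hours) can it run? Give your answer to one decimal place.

Energy budget = €108 / €0.327 per kWh = 330.3 kWh = 330,275 Wh
Runtime = 330,275 Wh / 1260 W = 262.1 h

262.1 h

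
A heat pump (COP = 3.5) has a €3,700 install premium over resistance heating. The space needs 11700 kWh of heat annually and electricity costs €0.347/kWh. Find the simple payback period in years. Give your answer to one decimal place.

Resistance: 11700 kWh × €0.347 = €4,059.90/yr
Heat pump: 11700 / 3.5 = 3343 kWh in → × €0.347 = €1,159.97/yr
Annual savings = €2,899.93
Payback = €3,700 / €2,899.93 = 1.28 years

1.3 years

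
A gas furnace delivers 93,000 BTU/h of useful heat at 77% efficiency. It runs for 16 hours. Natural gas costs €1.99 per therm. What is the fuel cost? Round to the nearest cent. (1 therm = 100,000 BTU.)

€38.46

Heat delivered = 93,000 BTU/h × 16 h = 1,488,000 BTU
Gas input = 1,488,000 / 0.77 = 1,932,468 BTU
= 1,932,468 / 100,000 = 19.32 therm
Cost = 19.32 × €1.99/therm = €38.46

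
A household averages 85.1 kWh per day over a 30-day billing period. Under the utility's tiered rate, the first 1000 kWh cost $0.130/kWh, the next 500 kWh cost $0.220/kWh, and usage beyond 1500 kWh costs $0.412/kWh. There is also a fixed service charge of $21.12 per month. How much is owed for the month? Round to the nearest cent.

$694.96

Usage = 85.1 kWh/day × 30 days = 2553 kWh
First 1000 kWh × $0.130 = $130.00
Next 500 kWh × $0.220 = $110.00
Remaining 1053 kWh × $0.412 = $433.84
Energy charge = $673.84; + service $21.12 = $694.96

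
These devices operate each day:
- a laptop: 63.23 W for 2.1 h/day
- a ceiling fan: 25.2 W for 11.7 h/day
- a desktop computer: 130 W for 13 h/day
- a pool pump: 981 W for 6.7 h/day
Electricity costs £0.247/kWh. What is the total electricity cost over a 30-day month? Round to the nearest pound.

£64

laptop: 63.23 W × 2.1 h × 30 d = 3,983 Wh = 3.983 kWh
ceiling fan: 25.2 W × 11.7 h × 30 d = 8,845 Wh = 8.845 kWh
desktop computer: 130 W × 13 h × 30 d = 50,700 Wh = 50.7 kWh
pool pump: 981 W × 6.7 h × 30 d = 197,181 Wh = 197.2 kWh
Total energy = 3.983 + 8.845 + 50.7 + 197.2 = 260.7 kWh
Cost = 260.7 kWh × £0.247 = £64.40 ≈ £64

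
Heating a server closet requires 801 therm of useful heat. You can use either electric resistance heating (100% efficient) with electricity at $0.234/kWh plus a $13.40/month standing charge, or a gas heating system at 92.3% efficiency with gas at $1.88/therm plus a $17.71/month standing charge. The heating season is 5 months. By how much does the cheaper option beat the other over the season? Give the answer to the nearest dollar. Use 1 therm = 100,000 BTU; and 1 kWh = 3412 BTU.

Heat load = 801 therm × 100,000 = 80,100,000 BTU
Gas: input = 80,100,000 / 0.923 = 86,782,232 BTU = 867.8 therm → 867.8 × $1.88 = $1,631.51; + 5 × $17.71 standing = $1,720.06
Electric: 80,100,000 BTU / 3412 = 23,480 kWh → × $0.234 = $5,493.38; + 5 × $13.40 standing = $5,560.38
Difference = |$1,720.06 − $5,560.38| = $3,840.32 ≈ $3840

$3840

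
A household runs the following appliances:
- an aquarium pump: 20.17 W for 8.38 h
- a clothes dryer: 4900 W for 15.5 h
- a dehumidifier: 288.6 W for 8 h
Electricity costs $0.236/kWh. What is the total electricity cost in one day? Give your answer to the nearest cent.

aquarium pump: 20.17 W × 8.38 h = 169 Wh = 0.169 kWh
clothes dryer: 4900 W × 15.5 h = 75,950 Wh = 75.95 kWh
dehumidifier: 288.6 W × 8 h = 2,309 Wh = 2.309 kWh
Total energy = 0.169 + 75.95 + 2.309 = 78.43 kWh
Cost = 78.43 kWh × $0.236 = $18.51

$18.51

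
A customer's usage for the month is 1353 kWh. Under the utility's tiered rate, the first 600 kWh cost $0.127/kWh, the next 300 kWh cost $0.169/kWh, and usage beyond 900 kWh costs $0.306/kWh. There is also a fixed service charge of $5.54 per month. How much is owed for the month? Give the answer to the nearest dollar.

First 600 kWh × $0.127 = $76.20
Next 300 kWh × $0.169 = $50.70
Remaining 453 kWh × $0.306 = $138.62
Energy charge = $265.52; + service $5.54 = $271.06 ≈ $271

$271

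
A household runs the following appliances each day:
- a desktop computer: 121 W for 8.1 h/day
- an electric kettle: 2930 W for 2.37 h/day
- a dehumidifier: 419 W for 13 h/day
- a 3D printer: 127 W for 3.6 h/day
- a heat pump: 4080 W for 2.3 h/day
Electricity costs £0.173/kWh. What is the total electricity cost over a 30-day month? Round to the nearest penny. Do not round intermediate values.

£120.47

desktop computer: 121 W × 8.1 h × 30 d = 29,403 Wh = 29.4 kWh
electric kettle: 2930 W × 2.37 h × 30 d = 208,323 Wh = 208.3 kWh
dehumidifier: 419 W × 13 h × 30 d = 163,410 Wh = 163.4 kWh
3D printer: 127 W × 3.6 h × 30 d = 13,716 Wh = 13.72 kWh
heat pump: 4080 W × 2.3 h × 30 d = 281,520 Wh = 281.5 kWh
Total energy = 29.4 + 208.3 + 163.4 + 13.72 + 281.5 = 696.4 kWh
Cost = 696.4 kWh × £0.173 = £120.47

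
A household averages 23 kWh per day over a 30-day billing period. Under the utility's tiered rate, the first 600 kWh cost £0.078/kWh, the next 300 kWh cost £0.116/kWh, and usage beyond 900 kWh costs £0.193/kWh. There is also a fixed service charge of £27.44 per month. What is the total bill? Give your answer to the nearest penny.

£84.68

Usage = 23 kWh/day × 30 days = 690 kWh
First 600 kWh × £0.078 = £46.80
Next 90 kWh × £0.116 = £10.44
Remaining tier: 0 kWh (not reached)
Energy charge = £57.24; + service £27.44 = £84.68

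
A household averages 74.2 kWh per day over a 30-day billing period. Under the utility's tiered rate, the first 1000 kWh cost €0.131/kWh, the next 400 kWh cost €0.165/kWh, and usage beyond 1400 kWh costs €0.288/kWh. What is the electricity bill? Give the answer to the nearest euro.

Usage = 74.2 kWh/day × 30 days = 2226 kWh
First 1000 kWh × €0.131 = €131.00
Next 400 kWh × €0.165 = €66.00
Remaining 826 kWh × €0.288 = €237.89
Total = €434.89 ≈ €435

€435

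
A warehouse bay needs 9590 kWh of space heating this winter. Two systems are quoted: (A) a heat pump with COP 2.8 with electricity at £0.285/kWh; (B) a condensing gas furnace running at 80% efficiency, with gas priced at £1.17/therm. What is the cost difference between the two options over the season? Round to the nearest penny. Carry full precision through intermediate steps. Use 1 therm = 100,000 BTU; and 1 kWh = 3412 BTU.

£497.58

Heat load = 9590 kWh × 3412 = 32,721,080 BTU
Gas: input = 32,721,080 / 0.800 = 40,901,350 BTU = 409 therm → 409 × £1.17 = £478.55
Heat pump: 32,721,080 BTU / 3412 = 9,590 kWh heat; / 2.8 = 3,425 kWh in → × £0.285 = £976.12
Difference = |£478.55 − £976.12| = £497.58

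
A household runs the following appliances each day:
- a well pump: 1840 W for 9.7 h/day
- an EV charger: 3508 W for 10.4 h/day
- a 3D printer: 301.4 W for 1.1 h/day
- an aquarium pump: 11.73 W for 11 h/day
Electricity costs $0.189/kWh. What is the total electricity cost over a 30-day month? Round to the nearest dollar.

$311

well pump: 1840 W × 9.7 h × 30 d = 535,440 Wh = 535.4 kWh
EV charger: 3508 W × 10.4 h × 30 d = 1,094,496 Wh = 1,094 kWh
3D printer: 301.4 W × 1.1 h × 30 d = 9,946 Wh = 9.946 kWh
aquarium pump: 11.73 W × 11 h × 30 d = 3,871 Wh = 3.871 kWh
Total energy = 535.4 + 1,094 + 9.946 + 3.871 = 1,644 kWh
Cost = 1,644 kWh × $0.189 = $310.67 ≈ $311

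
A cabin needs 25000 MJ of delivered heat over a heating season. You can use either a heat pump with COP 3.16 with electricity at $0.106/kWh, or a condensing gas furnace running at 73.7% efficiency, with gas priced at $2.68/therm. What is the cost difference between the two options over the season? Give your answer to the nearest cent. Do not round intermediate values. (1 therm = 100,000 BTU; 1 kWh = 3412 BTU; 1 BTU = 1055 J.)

$628.73

Heat load = 25000 MJ = 25,000,000,000 J / 1055 = 23,696,682 BTU
Gas: input = 23,696,682 / 0.737 = 32,152,893 BTU = 321.5 therm → 321.5 × $2.68 = $861.70
Heat pump: 23,696,682 BTU / 3412 = 6,945 kWh heat; / 3.16 = 2,198 kWh in → × $0.106 = $232.97
Difference = |$861.70 − $232.97| = $628.73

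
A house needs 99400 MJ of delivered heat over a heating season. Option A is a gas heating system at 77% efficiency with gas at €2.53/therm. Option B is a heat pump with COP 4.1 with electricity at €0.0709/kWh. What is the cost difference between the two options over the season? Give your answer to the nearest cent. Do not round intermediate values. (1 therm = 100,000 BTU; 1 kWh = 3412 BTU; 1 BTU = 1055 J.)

Heat load = 99400 MJ = 99,400,000,000 J / 1055 = 94,218,009 BTU
Gas: input = 94,218,009 / 0.77 = 122,361,051 BTU = 1,224 therm → 1,224 × €2.53 = €3,095.73
Heat pump: 94,218,009 BTU / 3412 = 27,610 kWh heat; / 4.1 = 6,735 kWh in → × €0.0709 = €477.52
Difference = |€3,095.73 − €477.52| = €2,618.22

€2618.22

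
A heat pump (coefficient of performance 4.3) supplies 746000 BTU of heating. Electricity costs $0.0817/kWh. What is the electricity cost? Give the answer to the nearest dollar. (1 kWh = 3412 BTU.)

Heat delivered = 746,000 BTU / 3412 = 218.6 kWh
Electrical input = 218.6 kWh / 4.3 = 50.85 kWh
Cost = 50.85 × $0.0817/kWh = $4.15 ≈ $4

$4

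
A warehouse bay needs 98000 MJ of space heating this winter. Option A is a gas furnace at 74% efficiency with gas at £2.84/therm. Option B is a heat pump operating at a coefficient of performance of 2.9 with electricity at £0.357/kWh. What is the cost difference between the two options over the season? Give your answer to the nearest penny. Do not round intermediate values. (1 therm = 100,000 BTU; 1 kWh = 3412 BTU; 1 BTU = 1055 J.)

Heat load = 98000 MJ = 98,000,000,000 J / 1055 = 92,890,995 BTU
Gas: input = 92,890,995 / 0.74 = 125,528,372 BTU = 1,255 therm → 1,255 × £2.84 = £3,565.01
Heat pump: 92,890,995 BTU / 3412 = 27,220 kWh heat; / 2.9 = 9,388 kWh in → × £0.357 = £3,351.47
Difference = |£3,565.01 − £3,351.47| = £213.54

£213.54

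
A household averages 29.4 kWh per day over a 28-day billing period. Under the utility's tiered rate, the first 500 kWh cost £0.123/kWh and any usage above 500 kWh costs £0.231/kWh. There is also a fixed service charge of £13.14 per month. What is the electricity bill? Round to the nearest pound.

£149

Usage = 29.4 kWh/day × 28 days = 823.2 kWh
First 500 kWh × £0.123 = £61.50
Remaining 323.2 kWh × £0.231 = £74.66
Energy charge = £136.16; + service £13.14 = £149.30 ≈ £149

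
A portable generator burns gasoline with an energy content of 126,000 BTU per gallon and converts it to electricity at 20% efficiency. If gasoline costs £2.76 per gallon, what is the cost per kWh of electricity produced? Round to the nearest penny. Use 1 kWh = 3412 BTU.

Electrical output per gallon = 126,000 BTU × 0.20 / 3412 BTU/kWh = 7.386 kWh
Cost per kWh = £2.76 / 7.386 kWh = £0.374

£0.37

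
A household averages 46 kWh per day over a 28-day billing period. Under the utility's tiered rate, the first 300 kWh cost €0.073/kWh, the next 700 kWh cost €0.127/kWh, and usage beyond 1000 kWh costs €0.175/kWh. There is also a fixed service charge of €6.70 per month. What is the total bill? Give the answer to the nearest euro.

€168

Usage = 46 kWh/day × 28 days = 1288 kWh
First 300 kWh × €0.073 = €21.90
Next 700 kWh × €0.127 = €88.90
Remaining 288 kWh × €0.175 = €50.40
Energy charge = €161.20; + service €6.70 = €167.90 ≈ €168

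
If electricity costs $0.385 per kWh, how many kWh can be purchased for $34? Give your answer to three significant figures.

$34 / $0.385 per kWh = 88.31 kWh

88.3 kWh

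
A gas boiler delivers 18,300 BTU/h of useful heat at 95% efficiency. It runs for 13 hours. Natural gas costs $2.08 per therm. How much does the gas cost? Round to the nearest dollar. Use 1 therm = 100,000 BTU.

Heat delivered = 18,300 BTU/h × 13 h = 237,900 BTU
Gas input = 237,900 / 0.95 = 250,421 BTU
= 250,421 / 100,000 = 2.504 therm
Cost = 2.504 × $2.08/therm = $5.21 ≈ $5

$5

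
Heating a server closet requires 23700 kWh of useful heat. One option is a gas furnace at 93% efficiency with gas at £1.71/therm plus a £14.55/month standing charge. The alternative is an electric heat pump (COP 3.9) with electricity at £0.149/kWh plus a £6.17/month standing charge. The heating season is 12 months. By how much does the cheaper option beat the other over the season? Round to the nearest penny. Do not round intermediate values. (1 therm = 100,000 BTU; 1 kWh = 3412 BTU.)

Heat load = 23700 kWh × 3412 = 80,864,400 BTU
Gas: input = 80,864,400 / 0.93 = 86,950,968 BTU = 869.5 therm → 869.5 × £1.71 = £1,486.86; + 12 × £14.55 standing = £1,661.46
Heat pump: 80,864,400 BTU / 3412 = 23,700 kWh heat; / 3.9 = 6,077 kWh in → × £0.149 = £905.46; + 12 × £6.17 standing = £979.50
Difference = |£1,661.46 − £979.50| = £681.96

£681.96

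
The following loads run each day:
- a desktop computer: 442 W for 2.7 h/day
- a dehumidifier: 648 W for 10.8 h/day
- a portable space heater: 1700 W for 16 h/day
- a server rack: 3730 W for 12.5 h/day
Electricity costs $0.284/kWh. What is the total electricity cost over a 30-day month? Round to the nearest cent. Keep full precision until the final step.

desktop computer: 442 W × 2.7 h × 30 d = 35,802 Wh = 35.8 kWh
dehumidifier: 648 W × 10.8 h × 30 d = 209,952 Wh = 210 kWh
portable space heater: 1700 W × 16 h × 30 d = 816,000 Wh = 816 kWh
server rack: 3730 W × 12.5 h × 30 d = 1,398,750 Wh = 1,399 kWh
Total energy = 35.8 + 210 + 816 + 1,399 = 2,461 kWh
Cost = 2,461 kWh × $0.284 = $698.78

$698.78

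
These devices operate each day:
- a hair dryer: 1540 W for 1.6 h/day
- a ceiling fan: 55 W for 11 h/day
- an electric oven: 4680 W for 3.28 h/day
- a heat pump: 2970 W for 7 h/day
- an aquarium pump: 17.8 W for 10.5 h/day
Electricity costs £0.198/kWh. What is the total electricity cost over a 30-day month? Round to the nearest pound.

£234

hair dryer: 1540 W × 1.6 h × 30 d = 73,920 Wh = 73.92 kWh
ceiling fan: 55 W × 11 h × 30 d = 18,150 Wh = 18.15 kWh
electric oven: 4680 W × 3.28 h × 30 d = 460,512 Wh = 460.5 kWh
heat pump: 2970 W × 7 h × 30 d = 623,700 Wh = 623.7 kWh
aquarium pump: 17.8 W × 10.5 h × 30 d = 5,607 Wh = 5.607 kWh
Total energy = 73.92 + 18.15 + 460.5 + 623.7 + 5.607 = 1,182 kWh
Cost = 1,182 kWh × £0.198 = £234.01 ≈ £234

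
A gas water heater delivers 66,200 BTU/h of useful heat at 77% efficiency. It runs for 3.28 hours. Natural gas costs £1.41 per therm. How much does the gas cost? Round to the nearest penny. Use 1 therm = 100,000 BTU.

£3.98

Heat delivered = 66,200 BTU/h × 3.28 h = 217,136 BTU
Gas input = 217,136 / 0.77 = 281,995 BTU
= 281,995 / 100,000 = 2.82 therm
Cost = 2.82 × £1.41/therm = £3.98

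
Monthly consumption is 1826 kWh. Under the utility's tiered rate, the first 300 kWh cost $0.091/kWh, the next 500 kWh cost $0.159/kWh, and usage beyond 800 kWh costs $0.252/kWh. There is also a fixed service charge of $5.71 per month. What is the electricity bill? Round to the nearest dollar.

First 300 kWh × $0.091 = $27.30
Next 500 kWh × $0.159 = $79.50
Remaining 1026 kWh × $0.252 = $258.55
Energy charge = $365.35; + service $5.71 = $371.06 ≈ $371

$371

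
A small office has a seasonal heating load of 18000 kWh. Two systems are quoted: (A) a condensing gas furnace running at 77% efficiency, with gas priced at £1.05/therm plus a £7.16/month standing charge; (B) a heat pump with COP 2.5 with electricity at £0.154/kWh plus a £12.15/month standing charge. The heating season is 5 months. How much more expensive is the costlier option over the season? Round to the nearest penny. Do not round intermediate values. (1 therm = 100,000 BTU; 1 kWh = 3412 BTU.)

Heat load = 18000 kWh × 3412 = 61,416,000 BTU
Gas: input = 61,416,000 / 0.77 = 79,761,039 BTU = 797.6 therm → 797.6 × £1.05 = £837.49; + 5 × £7.16 standing = £873.29
Heat pump: 61,416,000 BTU / 3412 = 18,000 kWh heat; / 2.5 = 7,200 kWh in → × £0.154 = £1,108.80; + 5 × £12.15 standing = £1,169.55
Difference = |£873.29 − £1,169.55| = £296.26

£296.26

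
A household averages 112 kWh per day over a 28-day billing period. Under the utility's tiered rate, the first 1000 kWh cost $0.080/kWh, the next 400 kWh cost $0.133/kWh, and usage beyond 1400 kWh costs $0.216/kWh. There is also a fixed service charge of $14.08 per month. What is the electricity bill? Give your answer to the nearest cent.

Usage = 112 kWh/day × 28 days = 3136 kWh
First 1000 kWh × $0.080 = $80.00
Next 400 kWh × $0.133 = $53.20
Remaining 1736 kWh × $0.216 = $374.98
Energy charge = $508.18; + service $14.08 = $522.26

$522.26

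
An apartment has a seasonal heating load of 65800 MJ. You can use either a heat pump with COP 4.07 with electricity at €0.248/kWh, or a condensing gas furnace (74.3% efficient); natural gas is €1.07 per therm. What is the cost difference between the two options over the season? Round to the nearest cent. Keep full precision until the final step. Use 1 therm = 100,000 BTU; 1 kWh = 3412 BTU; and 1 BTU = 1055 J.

€215.65

Heat load = 65800 MJ = 65,800,000,000 J / 1055 = 62,369,668 BTU
Gas: input = 62,369,668 / 0.743 = 83,943,026 BTU = 839.4 therm → 839.4 × €1.07 = €898.19
Heat pump: 62,369,668 BTU / 3412 = 18,280 kWh heat; / 4.07 = 4,491 kWh in → × €0.248 = €1,113.84
Difference = |€898.19 − €1,113.84| = €215.65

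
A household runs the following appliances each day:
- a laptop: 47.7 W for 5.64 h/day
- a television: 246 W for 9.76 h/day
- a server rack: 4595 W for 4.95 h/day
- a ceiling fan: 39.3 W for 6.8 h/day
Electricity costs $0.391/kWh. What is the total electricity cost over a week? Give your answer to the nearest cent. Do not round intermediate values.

$70.29

laptop: 47.7 W × 5.64 h × 7 d = 1,883 Wh = 1.883 kWh
television: 246 W × 9.76 h × 7 d = 16,807 Wh = 16.81 kWh
server rack: 4595 W × 4.95 h × 7 d = 159,217 Wh = 159.2 kWh
ceiling fan: 39.3 W × 6.8 h × 7 d = 1,871 Wh = 1.871 kWh
Total energy = 1.883 + 16.81 + 159.2 + 1.871 = 179.8 kWh
Cost = 179.8 kWh × $0.391 = $70.29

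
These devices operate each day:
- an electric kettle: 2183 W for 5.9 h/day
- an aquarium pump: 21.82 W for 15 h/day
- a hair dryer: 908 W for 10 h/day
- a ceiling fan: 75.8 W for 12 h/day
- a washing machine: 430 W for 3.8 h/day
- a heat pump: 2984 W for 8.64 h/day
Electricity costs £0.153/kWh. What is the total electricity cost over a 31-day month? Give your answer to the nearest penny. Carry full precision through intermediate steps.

£240.05

electric kettle: 2183 W × 5.9 h × 31 d = 399,271 Wh = 399.3 kWh
aquarium pump: 21.82 W × 15 h × 31 d = 10,146 Wh = 10.15 kWh
hair dryer: 908 W × 10 h × 31 d = 281,480 Wh = 281.5 kWh
ceiling fan: 75.8 W × 12 h × 31 d = 28,198 Wh = 28.2 kWh
washing machine: 430 W × 3.8 h × 31 d = 50,654 Wh = 50.65 kWh
heat pump: 2984 W × 8.64 h × 31 d = 799,235 Wh = 799.2 kWh
Total energy = 399.3 + 10.15 + 281.5 + 28.2 + 50.65 + 799.2 = 1,569 kWh
Cost = 1,569 kWh × £0.153 = £240.05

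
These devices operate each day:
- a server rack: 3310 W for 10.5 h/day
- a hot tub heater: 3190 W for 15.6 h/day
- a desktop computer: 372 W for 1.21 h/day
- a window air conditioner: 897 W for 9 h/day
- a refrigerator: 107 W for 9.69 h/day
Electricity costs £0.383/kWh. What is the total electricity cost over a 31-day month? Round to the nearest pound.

£1117

server rack: 3310 W × 10.5 h × 31 d = 1,077,405 Wh = 1,077 kWh
hot tub heater: 3190 W × 15.6 h × 31 d = 1,542,684 Wh = 1,543 kWh
desktop computer: 372 W × 1.21 h × 31 d = 13,954 Wh = 13.95 kWh
window air conditioner: 897 W × 9 h × 31 d = 250,263 Wh = 250.3 kWh
refrigerator: 107 W × 9.69 h × 31 d = 32,142 Wh = 32.14 kWh
Total energy = 1,077 + 1,543 + 13.95 + 250.3 + 32.14 = 2,916 kWh
Cost = 2,916 kWh × £0.383 = £1,117.00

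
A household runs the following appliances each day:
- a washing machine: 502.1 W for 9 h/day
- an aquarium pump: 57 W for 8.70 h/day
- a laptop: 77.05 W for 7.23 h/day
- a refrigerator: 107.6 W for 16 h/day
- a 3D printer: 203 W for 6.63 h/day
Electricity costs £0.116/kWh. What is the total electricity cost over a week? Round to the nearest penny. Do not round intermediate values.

washing machine: 502.1 W × 9 h × 7 d = 31,632 Wh = 31.63 kWh
aquarium pump: 57 W × 8.70 h × 7 d = 3,471 Wh = 3.471 kWh
laptop: 77.05 W × 7.23 h × 7 d = 3,900 Wh = 3.9 kWh
refrigerator: 107.6 W × 16 h × 7 d = 12,051 Wh = 12.05 kWh
3D printer: 203 W × 6.63 h × 7 d = 9,421 Wh = 9.421 kWh
Total energy = 31.63 + 3.471 + 3.9 + 12.05 + 9.421 = 60.48 kWh
Cost = 60.48 kWh × £0.116 = £7.02

£7.02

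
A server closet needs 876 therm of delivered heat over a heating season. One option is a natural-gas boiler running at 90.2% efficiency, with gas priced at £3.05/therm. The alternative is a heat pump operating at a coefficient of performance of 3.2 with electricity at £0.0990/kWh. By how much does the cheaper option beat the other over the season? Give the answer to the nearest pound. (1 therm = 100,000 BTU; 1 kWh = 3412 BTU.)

£2168

Heat load = 876 therm × 100,000 = 87,600,000 BTU
Gas: input = 87,600,000 / 0.902 = 97,117,517 BTU = 971.2 therm → 971.2 × £3.05 = £2,962.08
Heat pump: 87,600,000 BTU / 3412 = 25,670 kWh heat; / 3.2 = 8,023 kWh in → × £0.0990 = £794.29
Difference = |£2,962.08 − £794.29| = £2,167.79 ≈ £2168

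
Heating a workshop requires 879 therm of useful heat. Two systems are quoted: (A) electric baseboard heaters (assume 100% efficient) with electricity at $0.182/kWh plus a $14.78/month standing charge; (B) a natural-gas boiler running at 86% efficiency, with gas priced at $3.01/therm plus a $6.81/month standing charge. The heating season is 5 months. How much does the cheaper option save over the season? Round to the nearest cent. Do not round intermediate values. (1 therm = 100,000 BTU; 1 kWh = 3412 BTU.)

$1652.04

Heat load = 879 therm × 100,000 = 87,900,000 BTU
Gas: input = 87,900,000 / 0.86 = 102,209,302 BTU = 1,022 therm → 1,022 × $3.01 = $3,076.50; + 5 × $6.81 standing = $3,110.55
Electric: 87,900,000 BTU / 3412 = 25,760 kWh → × $0.182 = $4,688.69; + 5 × $14.78 standing = $4,762.59
Difference = |$3,110.55 − $4,762.59| = $1,652.04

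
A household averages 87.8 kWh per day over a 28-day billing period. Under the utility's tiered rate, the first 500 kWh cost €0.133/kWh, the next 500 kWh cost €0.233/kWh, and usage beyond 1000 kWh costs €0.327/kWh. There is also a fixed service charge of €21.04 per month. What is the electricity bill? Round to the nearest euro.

€681

Usage = 87.8 kWh/day × 28 days = 2458.4 kWh
First 500 kWh × €0.133 = €66.50
Next 500 kWh × €0.233 = €116.50
Remaining 1458.4 kWh × €0.327 = €476.90
Energy charge = €659.90; + service €21.04 = €680.94 ≈ €681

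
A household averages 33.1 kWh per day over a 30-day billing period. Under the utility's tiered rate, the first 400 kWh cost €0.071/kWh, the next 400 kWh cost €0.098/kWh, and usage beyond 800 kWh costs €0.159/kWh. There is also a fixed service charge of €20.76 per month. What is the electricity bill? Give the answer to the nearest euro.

Usage = 33.1 kWh/day × 30 days = 993 kWh
First 400 kWh × €0.071 = €28.40
Next 400 kWh × €0.098 = €39.20
Remaining 193 kWh × €0.159 = €30.69
Energy charge = €98.29; + service €20.76 = €119.05 ≈ €119

€119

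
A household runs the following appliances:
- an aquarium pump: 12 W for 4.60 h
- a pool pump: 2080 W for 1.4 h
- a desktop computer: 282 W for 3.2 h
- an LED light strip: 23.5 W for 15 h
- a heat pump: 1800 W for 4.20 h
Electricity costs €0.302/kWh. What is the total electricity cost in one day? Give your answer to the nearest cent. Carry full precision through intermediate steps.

€3.56

aquarium pump: 12 W × 4.60 h = 55 Wh = 0.0552 kWh
pool pump: 2080 W × 1.4 h = 2,912 Wh = 2.912 kWh
desktop computer: 282 W × 3.2 h = 902 Wh = 0.9024 kWh
LED light strip: 23.5 W × 15 h = 352 Wh = 0.3525 kWh
heat pump: 1800 W × 4.20 h = 7,560 Wh = 7.56 kWh
Total energy = 0.0552 + 2.912 + 0.9024 + 0.3525 + 7.56 = 11.78 kWh
Cost = 11.78 kWh × €0.302 = €3.56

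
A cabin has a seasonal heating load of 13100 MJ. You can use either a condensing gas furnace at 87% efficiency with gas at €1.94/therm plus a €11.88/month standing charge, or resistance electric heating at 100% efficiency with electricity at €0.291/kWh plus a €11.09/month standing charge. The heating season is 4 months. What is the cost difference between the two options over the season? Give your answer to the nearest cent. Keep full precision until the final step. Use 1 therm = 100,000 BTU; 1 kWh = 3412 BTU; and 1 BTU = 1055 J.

€778.97

Heat load = 13100 MJ = 13,100,000,000 J / 1055 = 12,417,062 BTU
Gas: input = 12,417,062 / 0.87 = 14,272,485 BTU = 142.7 therm → 142.7 × €1.94 = €276.89; + 4 × €11.88 standing = €324.41
Electric: 12,417,062 BTU / 3412 = 3,639 kWh → × €0.291 = €1,059.02; + 4 × €11.09 standing = €1,103.38
Difference = |€324.41 − €1,103.38| = €778.97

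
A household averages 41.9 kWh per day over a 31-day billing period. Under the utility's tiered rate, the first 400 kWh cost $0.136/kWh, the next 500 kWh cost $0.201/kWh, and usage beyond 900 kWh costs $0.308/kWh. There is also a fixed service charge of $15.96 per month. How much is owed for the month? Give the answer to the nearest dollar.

Usage = 41.9 kWh/day × 31 days = 1298.9 kWh
First 400 kWh × $0.136 = $54.40
Next 500 kWh × $0.201 = $100.50
Remaining 398.9 kWh × $0.308 = $122.86
Energy charge = $277.76; + service $15.96 = $293.72 ≈ $294

$294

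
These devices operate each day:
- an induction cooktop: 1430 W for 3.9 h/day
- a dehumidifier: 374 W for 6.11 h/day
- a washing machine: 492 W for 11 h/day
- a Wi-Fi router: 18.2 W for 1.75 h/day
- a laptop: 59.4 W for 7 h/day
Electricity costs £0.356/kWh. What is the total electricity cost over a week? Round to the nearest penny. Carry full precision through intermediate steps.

£34.19

induction cooktop: 1430 W × 3.9 h × 7 d = 39,039 Wh = 39.04 kWh
dehumidifier: 374 W × 6.11 h × 7 d = 15,996 Wh = 16 kWh
washing machine: 492 W × 11 h × 7 d = 37,884 Wh = 37.88 kWh
Wi-Fi router: 18.2 W × 1.75 h × 7 d = 223 Wh = 0.2229 kWh
laptop: 59.4 W × 7 h × 7 d = 2,911 Wh = 2.911 kWh
Total energy = 39.04 + 16 + 37.88 + 0.2229 + 2.911 = 96.05 kWh
Cost = 96.05 kWh × £0.356 = £34.19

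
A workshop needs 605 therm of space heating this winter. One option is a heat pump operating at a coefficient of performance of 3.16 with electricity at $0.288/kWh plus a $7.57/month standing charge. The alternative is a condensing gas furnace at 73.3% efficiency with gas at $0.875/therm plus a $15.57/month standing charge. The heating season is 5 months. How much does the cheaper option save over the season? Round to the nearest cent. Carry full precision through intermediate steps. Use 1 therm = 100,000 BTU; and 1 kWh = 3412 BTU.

$853.84

Heat load = 605 therm × 100,000 = 60,500,000 BTU
Gas: input = 60,500,000 / 0.733 = 82,537,517 BTU = 825.4 therm → 825.4 × $0.875 = $722.20; + 5 × $15.57 standing = $800.05
Heat pump: 60,500,000 BTU / 3412 = 17,730 kWh heat; / 3.16 = 5,611 kWh in → × $0.288 = $1,616.04; + 5 × $7.57 standing = $1,653.89
Difference = |$800.05 − $1,653.89| = $853.84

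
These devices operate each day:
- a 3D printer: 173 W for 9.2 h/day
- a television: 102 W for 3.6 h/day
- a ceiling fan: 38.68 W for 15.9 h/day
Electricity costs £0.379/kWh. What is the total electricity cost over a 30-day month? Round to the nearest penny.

3D printer: 173 W × 9.2 h × 30 d = 47,748 Wh = 47.75 kWh
television: 102 W × 3.6 h × 30 d = 11,016 Wh = 11.02 kWh
ceiling fan: 38.68 W × 15.9 h × 30 d = 18,450 Wh = 18.45 kWh
Total energy = 47.75 + 11.02 + 18.45 = 77.21 kWh
Cost = 77.21 kWh × £0.379 = £29.26

£29.26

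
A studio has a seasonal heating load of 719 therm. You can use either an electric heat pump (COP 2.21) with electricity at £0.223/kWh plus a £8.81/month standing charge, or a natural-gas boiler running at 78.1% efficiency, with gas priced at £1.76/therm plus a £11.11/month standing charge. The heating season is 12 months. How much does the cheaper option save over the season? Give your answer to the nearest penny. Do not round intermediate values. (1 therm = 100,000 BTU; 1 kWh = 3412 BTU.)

Heat load = 719 therm × 100,000 = 71,900,000 BTU
Gas: input = 71,900,000 / 0.781 = 92,061,460 BTU = 920.6 therm → 920.6 × £1.76 = £1,620.28; + 12 × £11.11 standing = £1,753.60
Heat pump: 71,900,000 BTU / 3412 = 21,070 kWh heat; / 2.21 = 9,535 kWh in → × £0.223 = £2,126.34; + 12 × £8.81 standing = £2,232.06
Difference = |£1,753.60 − £2,232.06| = £478.46

£478.46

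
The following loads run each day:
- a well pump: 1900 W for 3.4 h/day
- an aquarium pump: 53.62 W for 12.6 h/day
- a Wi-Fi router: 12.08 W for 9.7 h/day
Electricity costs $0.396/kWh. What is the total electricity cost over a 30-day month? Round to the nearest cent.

$86.16

well pump: 1900 W × 3.4 h × 30 d = 193,800 Wh = 193.8 kWh
aquarium pump: 53.62 W × 12.6 h × 30 d = 20,268 Wh = 20.27 kWh
Wi-Fi router: 12.08 W × 9.7 h × 30 d = 3,515 Wh = 3.515 kWh
Total energy = 193.8 + 20.27 + 3.515 = 217.6 kWh
Cost = 217.6 kWh × $0.396 = $86.16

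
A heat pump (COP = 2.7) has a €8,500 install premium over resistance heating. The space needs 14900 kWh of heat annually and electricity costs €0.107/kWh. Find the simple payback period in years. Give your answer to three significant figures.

8.47 years

Resistance: 14900 kWh × €0.107 = €1,594.30/yr
Heat pump: 14900 / 2.7 = 5519 kWh in → × €0.107 = €590.48/yr
Annual savings = €1,003.82
Payback = €8,500 / €1,003.82 = 8.47 years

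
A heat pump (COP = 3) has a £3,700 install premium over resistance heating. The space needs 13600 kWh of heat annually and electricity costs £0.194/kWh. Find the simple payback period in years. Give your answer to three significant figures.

Resistance: 13600 kWh × £0.194 = £2,638.40/yr
Heat pump: 13600 / 3 = 4533 kWh in → × £0.194 = £879.47/yr
Annual savings = £1,758.93
Payback = £3,700 / £1,758.93 = 2.1 years

2.10 years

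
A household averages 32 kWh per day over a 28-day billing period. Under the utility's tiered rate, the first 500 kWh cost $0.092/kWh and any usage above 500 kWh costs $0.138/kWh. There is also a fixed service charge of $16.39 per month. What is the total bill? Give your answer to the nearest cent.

Usage = 32 kWh/day × 28 days = 896 kWh
First 500 kWh × $0.092 = $46.00
Remaining 396 kWh × $0.138 = $54.65
Energy charge = $100.65; + service $16.39 = $117.04

$117.04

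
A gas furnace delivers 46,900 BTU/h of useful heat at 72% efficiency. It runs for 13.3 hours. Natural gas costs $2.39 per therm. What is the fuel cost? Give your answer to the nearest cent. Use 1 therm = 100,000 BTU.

Heat delivered = 46,900 BTU/h × 13.3 h = 623,770 BTU
Gas input = 623,770 / 0.72 = 866,347 BTU
= 866,347 / 100,000 = 8.663 therm
Cost = 8.663 × $2.39/therm = $20.71

$20.71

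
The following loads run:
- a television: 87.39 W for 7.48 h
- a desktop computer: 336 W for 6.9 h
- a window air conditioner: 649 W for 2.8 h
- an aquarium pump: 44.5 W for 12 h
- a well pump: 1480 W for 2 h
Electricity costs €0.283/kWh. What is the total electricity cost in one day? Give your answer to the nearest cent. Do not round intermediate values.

television: 87.39 W × 7.48 h = 654 Wh = 0.6537 kWh
desktop computer: 336 W × 6.9 h = 2,318 Wh = 2.318 kWh
window air conditioner: 649 W × 2.8 h = 1,817 Wh = 1.817 kWh
aquarium pump: 44.5 W × 12 h = 534 Wh = 0.534 kWh
well pump: 1480 W × 2 h = 2,960 Wh = 2.96 kWh
Total energy = 0.6537 + 2.318 + 1.817 + 0.534 + 2.96 = 8.283 kWh
Cost = 8.283 kWh × €0.283 = €2.34

€2.34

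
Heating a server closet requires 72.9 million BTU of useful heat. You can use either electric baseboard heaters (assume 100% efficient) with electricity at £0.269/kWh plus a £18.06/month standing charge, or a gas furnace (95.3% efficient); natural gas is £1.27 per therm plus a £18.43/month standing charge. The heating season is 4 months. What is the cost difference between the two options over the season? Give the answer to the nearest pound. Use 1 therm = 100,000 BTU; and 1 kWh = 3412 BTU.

Heat load = 72.9 × 10⁶ BTU = 72,900,000 BTU
Gas: input = 72,900,000 / 0.953 = 76,495,278 BTU = 765 therm → 765 × £1.27 = £971.49; + 4 × £18.43 standing = £1,045.21
Electric: 72,900,000 BTU / 3412 = 21,370 kWh → × £0.269 = £5,747.39; + 4 × £18.06 standing = £5,819.63
Difference = |£1,045.21 − £5,819.63| = £4,774.42 ≈ £4774

£4774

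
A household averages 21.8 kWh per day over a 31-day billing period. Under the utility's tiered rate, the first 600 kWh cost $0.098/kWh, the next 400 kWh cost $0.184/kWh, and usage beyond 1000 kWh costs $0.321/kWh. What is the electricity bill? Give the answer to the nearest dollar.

$73

Usage = 21.8 kWh/day × 31 days = 675.8 kWh
First 600 kWh × $0.098 = $58.80
Next 75.8 kWh × $0.184 = $13.95
Remaining tier: 0 kWh (not reached)
Total = $72.75 ≈ $73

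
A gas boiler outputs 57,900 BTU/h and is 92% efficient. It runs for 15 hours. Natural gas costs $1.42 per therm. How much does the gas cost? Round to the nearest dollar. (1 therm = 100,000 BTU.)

$13

Heat delivered = 57,900 BTU/h × 15 h = 868,500 BTU
Gas input = 868,500 / 0.92 = 944,022 BTU
= 944,022 / 100,000 = 9.44 therm
Cost = 9.44 × $1.42/therm = $13.41 ≈ $13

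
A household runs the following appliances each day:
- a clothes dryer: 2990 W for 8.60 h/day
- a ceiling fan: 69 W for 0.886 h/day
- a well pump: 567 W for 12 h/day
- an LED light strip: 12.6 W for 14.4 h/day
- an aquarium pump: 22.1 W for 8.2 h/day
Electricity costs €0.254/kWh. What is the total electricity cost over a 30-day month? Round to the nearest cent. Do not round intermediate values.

clothes dryer: 2990 W × 8.60 h × 30 d = 771,420 Wh = 771.4 kWh
ceiling fan: 69 W × 0.886 h × 30 d = 1,834 Wh = 1.834 kWh
well pump: 567 W × 12 h × 30 d = 204,120 Wh = 204.1 kWh
LED light strip: 12.6 W × 14.4 h × 30 d = 5,443 Wh = 5.443 kWh
aquarium pump: 22.1 W × 8.2 h × 30 d = 5,437 Wh = 5.437 kWh
Total energy = 771.4 + 1.834 + 204.1 + 5.443 + 5.437 = 988.3 kWh
Cost = 988.3 kWh × €0.254 = €251.02

€251.02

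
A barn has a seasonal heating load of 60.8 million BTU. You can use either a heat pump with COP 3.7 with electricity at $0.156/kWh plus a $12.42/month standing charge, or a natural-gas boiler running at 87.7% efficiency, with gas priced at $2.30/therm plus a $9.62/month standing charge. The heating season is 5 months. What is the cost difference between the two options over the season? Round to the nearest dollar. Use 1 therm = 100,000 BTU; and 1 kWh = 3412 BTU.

Heat load = 60.8 × 10⁶ BTU = 60,800,000 BTU
Gas: input = 60,800,000 / 0.877 = 69,327,252 BTU = 693.3 therm → 693.3 × $2.30 = $1,594.53; + 5 × $9.62 standing = $1,642.63
Heat pump: 60,800,000 BTU / 3412 = 17,820 kWh heat; / 3.7 = 4,816 kWh in → × $0.156 = $751.31; + 5 × $12.42 standing = $813.41
Difference = |$1,642.63 − $813.41| = $829.22 ≈ $829

$829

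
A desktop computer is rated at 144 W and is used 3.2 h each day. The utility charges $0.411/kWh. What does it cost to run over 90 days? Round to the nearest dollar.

Energy = 144 W × 3.2 h/day × 90 days = 41,472 Wh = 41.47 kWh
Cost = 41.47 kWh × $0.411/kWh = $17.04 ≈ $17

$17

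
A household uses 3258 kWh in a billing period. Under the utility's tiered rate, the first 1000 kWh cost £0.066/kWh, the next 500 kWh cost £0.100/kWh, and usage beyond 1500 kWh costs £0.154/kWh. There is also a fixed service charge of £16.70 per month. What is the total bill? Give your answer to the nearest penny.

First 1000 kWh × £0.066 = £66.00
Next 500 kWh × £0.100 = £50.00
Remaining 1758 kWh × £0.154 = £270.73
Energy charge = £386.73; + service £16.70 = £403.43

£403.43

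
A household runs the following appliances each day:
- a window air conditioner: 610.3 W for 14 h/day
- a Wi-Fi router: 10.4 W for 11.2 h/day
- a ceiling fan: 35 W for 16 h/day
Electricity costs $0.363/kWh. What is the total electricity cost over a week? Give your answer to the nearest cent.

window air conditioner: 610.3 W × 14 h × 7 d = 59,809 Wh = 59.81 kWh
Wi-Fi router: 10.4 W × 11.2 h × 7 d = 815 Wh = 0.8154 kWh
ceiling fan: 35 W × 16 h × 7 d = 3,920 Wh = 3.92 kWh
Total energy = 59.81 + 0.8154 + 3.92 = 64.54 kWh
Cost = 64.54 kWh × $0.363 = $23.43

$23.43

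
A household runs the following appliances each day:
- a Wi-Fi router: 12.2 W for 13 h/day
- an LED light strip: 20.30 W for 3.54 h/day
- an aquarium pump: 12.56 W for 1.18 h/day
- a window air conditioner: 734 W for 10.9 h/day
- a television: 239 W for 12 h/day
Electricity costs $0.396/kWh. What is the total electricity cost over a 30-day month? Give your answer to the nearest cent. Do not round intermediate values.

Wi-Fi router: 12.2 W × 13 h × 30 d = 4,758 Wh = 4.758 kWh
LED light strip: 20.30 W × 3.54 h × 30 d = 2,156 Wh = 2.156 kWh
aquarium pump: 12.56 W × 1.18 h × 30 d = 445 Wh = 0.4446 kWh
window air conditioner: 734 W × 10.9 h × 30 d = 240,018 Wh = 240 kWh
television: 239 W × 12 h × 30 d = 86,040 Wh = 86.04 kWh
Total energy = 4.758 + 2.156 + 0.4446 + 240 + 86.04 = 333.4 kWh
Cost = 333.4 kWh × $0.396 = $132.03

$132.03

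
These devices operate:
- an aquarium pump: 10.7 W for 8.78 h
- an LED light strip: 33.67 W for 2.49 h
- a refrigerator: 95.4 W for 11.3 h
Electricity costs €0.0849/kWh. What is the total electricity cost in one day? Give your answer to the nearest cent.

€0.11

aquarium pump: 10.7 W × 8.78 h = 94 Wh = 0.09395 kWh
LED light strip: 33.67 W × 2.49 h = 84 Wh = 0.08384 kWh
refrigerator: 95.4 W × 11.3 h = 1,078 Wh = 1.078 kWh
Total energy = 0.09395 + 0.08384 + 1.078 = 1.256 kWh
Cost = 1.256 kWh × €0.0849 = €0.11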